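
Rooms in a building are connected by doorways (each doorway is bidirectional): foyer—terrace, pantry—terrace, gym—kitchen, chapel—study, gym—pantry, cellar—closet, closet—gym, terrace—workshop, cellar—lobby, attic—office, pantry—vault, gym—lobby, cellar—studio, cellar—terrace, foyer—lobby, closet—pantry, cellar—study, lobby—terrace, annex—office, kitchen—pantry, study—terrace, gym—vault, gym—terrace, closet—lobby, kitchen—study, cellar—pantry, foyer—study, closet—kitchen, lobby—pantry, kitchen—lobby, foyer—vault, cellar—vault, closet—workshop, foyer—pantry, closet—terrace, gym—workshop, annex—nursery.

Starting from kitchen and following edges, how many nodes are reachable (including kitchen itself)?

BFS from kitchen visits: kitchen, study, pantry, lobby, gym, closet, terrace, foyer, chapel, cellar, vault, workshop, studio
Reachable nodes: 13 of 17 total.

13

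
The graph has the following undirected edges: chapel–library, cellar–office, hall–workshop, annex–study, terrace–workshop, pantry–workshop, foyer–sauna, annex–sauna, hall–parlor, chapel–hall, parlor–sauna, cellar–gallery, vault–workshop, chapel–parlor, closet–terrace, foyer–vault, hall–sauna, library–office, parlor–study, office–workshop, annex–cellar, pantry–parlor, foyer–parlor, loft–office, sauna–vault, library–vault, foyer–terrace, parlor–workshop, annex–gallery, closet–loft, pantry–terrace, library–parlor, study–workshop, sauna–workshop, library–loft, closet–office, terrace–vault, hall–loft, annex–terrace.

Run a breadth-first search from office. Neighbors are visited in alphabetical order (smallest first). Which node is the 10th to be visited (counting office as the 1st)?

Visit office; enqueue cellar, closet, library, loft, workshop → queue [cellar, closet, library, loft, workshop]
Visit cellar; enqueue annex, gallery → queue [closet, library, loft, workshop, annex, gallery]
Visit closet; enqueue terrace → queue [library, loft, workshop, annex, gallery, terrace]
Visit library; enqueue chapel, parlor, vault → queue [loft, workshop, annex, gallery, terrace, chapel, parlor, vault]
Visit loft; enqueue hall → queue [workshop, annex, gallery, terrace, chapel, parlor, vault, hall]
Visit workshop; enqueue pantry, sauna, study → queue [annex, gallery, terrace, chapel, parlor, vault, hall, pantry, sauna, study]
Visit annex → queue [gallery, terrace, chapel, parlor, vault, hall, pantry, sauna, study]
Visit gallery → queue [terrace, chapel, parlor, vault, hall, pantry, sauna, study]
Visit terrace; enqueue foyer → queue [chapel, parlor, vault, hall, pantry, sauna, study, foyer]
Visit chapel → queue [parlor, vault, hall, pantry, sauna, study, foyer]
Visit parlor → queue [vault, hall, pantry, sauna, study, foyer]
Visit vault → queue [hall, pantry, sauna, study, foyer]
Visit hall → queue [pantry, sauna, study, foyer]
Visit pantry → queue [sauna, study, foyer]
Visit sauna → queue [study, foyer]
Visit study → queue [foyer]
Visit foyer → queue []

Visit order: office, cellar, closet, library, loft, workshop, annex, gallery, terrace, chapel, parlor, vault, hall, pantry, sauna, study, foyer

chapel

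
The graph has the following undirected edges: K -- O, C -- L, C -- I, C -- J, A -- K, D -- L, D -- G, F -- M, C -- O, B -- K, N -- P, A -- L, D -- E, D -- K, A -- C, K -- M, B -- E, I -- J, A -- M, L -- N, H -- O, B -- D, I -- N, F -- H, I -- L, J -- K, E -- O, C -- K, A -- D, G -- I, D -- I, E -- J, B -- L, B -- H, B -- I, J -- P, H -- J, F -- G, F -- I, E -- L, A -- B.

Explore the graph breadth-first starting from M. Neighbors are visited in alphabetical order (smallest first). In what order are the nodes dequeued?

Visit M; enqueue A, F, K → queue [A, F, K]
Visit A; enqueue B, C, D, L → queue [F, K, B, C, D, L]
Visit F; enqueue G, H, I → queue [K, B, C, D, L, G, H, I]
Visit K; enqueue J, O → queue [B, C, D, L, G, H, I, J, O]
Visit B; enqueue E → queue [C, D, L, G, H, I, J, O, E]
Visit C → queue [D, L, G, H, I, J, O, E]
Visit D → queue [L, G, H, I, J, O, E]
Visit L; enqueue N → queue [G, H, I, J, O, E, N]
Visit G → queue [H, I, J, O, E, N]
Visit H → queue [I, J, O, E, N]
Visit I → queue [J, O, E, N]
Visit J; enqueue P → queue [O, E, N, P]
Visit O → queue [E, N, P]
Visit E → queue [N, P]
Visit N → queue [P]
Visit P → queue []

M, A, F, K, B, C, D, L, G, H, I, J, O, E, N, P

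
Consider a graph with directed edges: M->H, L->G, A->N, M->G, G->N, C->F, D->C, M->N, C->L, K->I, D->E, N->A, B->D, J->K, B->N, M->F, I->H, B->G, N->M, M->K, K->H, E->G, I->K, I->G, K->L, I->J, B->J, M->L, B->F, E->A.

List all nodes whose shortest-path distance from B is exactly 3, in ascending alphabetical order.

Level 0: B
Level 1: D, F, G, J, N
Level 2: A, C, E, K, M
Level 3: H, I, L

H, I, L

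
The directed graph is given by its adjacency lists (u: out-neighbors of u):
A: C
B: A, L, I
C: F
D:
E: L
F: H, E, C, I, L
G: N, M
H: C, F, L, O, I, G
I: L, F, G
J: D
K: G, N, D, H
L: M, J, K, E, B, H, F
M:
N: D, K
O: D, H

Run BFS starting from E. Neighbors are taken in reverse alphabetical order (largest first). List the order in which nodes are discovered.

Visit E; enqueue L → queue [L]
Visit L; enqueue M, K, J, H, F, B → queue [M, K, J, H, F, B]
Visit M → queue [K, J, H, F, B]
Visit K; enqueue N, G, D → queue [J, H, F, B, N, G, D]
Visit J → queue [H, F, B, N, G, D]
Visit H; enqueue O, I, C → queue [F, B, N, G, D, O, I, C]
Visit F → queue [B, N, G, D, O, I, C]
Visit B; enqueue A → queue [N, G, D, O, I, C, A]
Visit N → queue [G, D, O, I, C, A]
Visit G → queue [D, O, I, C, A]
Visit D → queue [O, I, C, A]
Visit O → queue [I, C, A]
Visit I → queue [C, A]
Visit C → queue [A]
Visit A → queue []

E L M K J H F B N G D O I C A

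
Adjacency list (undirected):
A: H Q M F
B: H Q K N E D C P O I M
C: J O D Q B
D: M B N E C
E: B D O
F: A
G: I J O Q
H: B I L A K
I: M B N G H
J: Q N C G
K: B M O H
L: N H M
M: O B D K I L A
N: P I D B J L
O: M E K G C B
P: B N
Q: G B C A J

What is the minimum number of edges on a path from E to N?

2

Level 0: E
Level 1: B, D, O
Level 2: C, G, H, I, K, M, N, P, Q
Level 3: A, J, L
Level 4: F
N first appears at level 2.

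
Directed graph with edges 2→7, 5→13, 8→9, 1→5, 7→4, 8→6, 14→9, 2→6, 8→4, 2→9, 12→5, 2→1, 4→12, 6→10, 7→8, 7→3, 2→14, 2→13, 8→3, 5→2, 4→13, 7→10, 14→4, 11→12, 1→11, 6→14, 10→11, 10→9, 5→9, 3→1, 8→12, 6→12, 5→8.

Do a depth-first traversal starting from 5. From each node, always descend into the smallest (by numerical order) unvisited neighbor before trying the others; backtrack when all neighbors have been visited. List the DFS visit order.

5, 2, 1, 11, 12, 6, 10, 9, 14, 4, 13, 7, 3, 8

Visit 5
5 → 2
2 → 1
1 → 11
11 → 12
2 → 6
6 → 10
10 → 9
6 → 14
14 → 4
4 → 13
2 → 7
7 → 3
7 → 8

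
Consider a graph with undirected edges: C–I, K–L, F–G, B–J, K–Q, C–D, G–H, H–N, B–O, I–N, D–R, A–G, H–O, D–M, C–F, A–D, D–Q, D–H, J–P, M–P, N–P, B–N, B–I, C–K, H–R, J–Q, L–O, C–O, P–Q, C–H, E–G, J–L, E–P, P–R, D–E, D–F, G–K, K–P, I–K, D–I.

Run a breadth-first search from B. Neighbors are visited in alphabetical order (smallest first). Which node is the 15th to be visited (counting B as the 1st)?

E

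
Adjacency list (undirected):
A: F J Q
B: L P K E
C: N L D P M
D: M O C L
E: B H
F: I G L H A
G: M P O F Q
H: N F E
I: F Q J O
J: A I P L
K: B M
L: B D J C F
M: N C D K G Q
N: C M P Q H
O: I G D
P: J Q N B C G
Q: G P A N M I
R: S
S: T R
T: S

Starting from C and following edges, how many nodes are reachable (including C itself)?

BFS from C visits: C, D, L, M, N, P, O, B, F, J, G, K, Q, H, I, E, A
Reachable nodes: 17 of 20 total.

17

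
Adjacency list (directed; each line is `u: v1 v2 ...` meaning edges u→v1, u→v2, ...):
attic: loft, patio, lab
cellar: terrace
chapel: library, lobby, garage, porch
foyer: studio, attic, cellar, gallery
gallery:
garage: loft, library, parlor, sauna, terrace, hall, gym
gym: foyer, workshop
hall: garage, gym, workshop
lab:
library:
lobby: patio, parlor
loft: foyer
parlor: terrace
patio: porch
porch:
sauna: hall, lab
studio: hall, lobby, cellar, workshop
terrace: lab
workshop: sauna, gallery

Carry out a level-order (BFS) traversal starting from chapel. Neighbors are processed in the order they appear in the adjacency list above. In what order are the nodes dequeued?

Visit chapel; enqueue library, lobby, garage, porch → queue [library, lobby, garage, porch]
Visit library → queue [lobby, garage, porch]
Visit lobby; enqueue patio, parlor → queue [garage, porch, patio, parlor]
Visit garage; enqueue loft, sauna, terrace, hall, gym → queue [porch, patio, parlor, loft, sauna, terrace, hall, gym]
Visit porch → queue [patio, parlor, loft, sauna, terrace, hall, gym]
Visit patio → queue [parlor, loft, sauna, terrace, hall, gym]
Visit parlor → queue [loft, sauna, terrace, hall, gym]
Visit loft; enqueue foyer → queue [sauna, terrace, hall, gym, foyer]
Visit sauna; enqueue lab → queue [terrace, hall, gym, foyer, lab]
Visit terrace → queue [hall, gym, foyer, lab]
Visit hall; enqueue workshop → queue [gym, foyer, lab, workshop]
Visit gym → queue [foyer, lab, workshop]
Visit foyer; enqueue studio, attic, cellar, gallery → queue [lab, workshop, studio, attic, cellar, gallery]
Visit lab → queue [workshop, studio, attic, cellar, gallery]
Visit workshop → queue [studio, attic, cellar, gallery]
Visit studio → queue [attic, cellar, gallery]
Visit attic → queue [cellar, gallery]
Visit cellar → queue [gallery]
Visit gallery → queue []

chapel, library, lobby, garage, porch, patio, parlor, loft, sauna, terrace, hall, gym, foyer, lab, workshop, studio, attic, cellar, gallery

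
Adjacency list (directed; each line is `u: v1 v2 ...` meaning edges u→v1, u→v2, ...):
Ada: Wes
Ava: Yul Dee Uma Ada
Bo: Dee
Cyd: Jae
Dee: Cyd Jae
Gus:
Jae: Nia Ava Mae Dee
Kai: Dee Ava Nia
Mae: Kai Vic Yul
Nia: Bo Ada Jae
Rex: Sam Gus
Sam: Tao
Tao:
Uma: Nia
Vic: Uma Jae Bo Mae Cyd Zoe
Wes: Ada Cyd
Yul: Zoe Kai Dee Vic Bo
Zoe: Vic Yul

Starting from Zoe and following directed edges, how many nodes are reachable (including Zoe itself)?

BFS from Zoe visits: Zoe, Yul, Vic, Kai, Dee, Bo, Uma, Mae, Jae, Cyd, Nia, Ava, Ada, Wes
Reachable nodes: 14 of 18 total.

14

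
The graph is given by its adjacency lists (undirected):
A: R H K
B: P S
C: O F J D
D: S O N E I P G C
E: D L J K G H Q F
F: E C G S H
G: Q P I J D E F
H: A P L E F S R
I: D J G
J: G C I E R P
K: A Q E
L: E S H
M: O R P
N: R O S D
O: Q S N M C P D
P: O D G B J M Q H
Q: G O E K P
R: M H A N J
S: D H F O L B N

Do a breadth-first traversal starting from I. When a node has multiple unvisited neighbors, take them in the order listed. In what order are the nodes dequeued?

I, D, J, G, S, O, N, E, P, C, R, Q, F, H, L, B, M, K, A

Visit I; enqueue D, J, G → queue [D, J, G]
Visit D; enqueue S, O, N, E, P, C → queue [J, G, S, O, N, E, P, C]
Visit J; enqueue R → queue [G, S, O, N, E, P, C, R]
Visit G; enqueue Q, F → queue [S, O, N, E, P, C, R, Q, F]
Visit S; enqueue H, L, B → queue [O, N, E, P, C, R, Q, F, H, L, B]
Visit O; enqueue M → queue [N, E, P, C, R, Q, F, H, L, B, M]
Visit N → queue [E, P, C, R, Q, F, H, L, B, M]
Visit E; enqueue K → queue [P, C, R, Q, F, H, L, B, M, K]
Visit P → queue [C, R, Q, F, H, L, B, M, K]
Visit C → queue [R, Q, F, H, L, B, M, K]
Visit R; enqueue A → queue [Q, F, H, L, B, M, K, A]
Visit Q → queue [F, H, L, B, M, K, A]
Visit F → queue [H, L, B, M, K, A]
Visit H → queue [L, B, M, K, A]
Visit L → queue [B, M, K, A]
Visit B → queue [M, K, A]
Visit M → queue [K, A]
Visit K → queue [A]
Visit A → queue []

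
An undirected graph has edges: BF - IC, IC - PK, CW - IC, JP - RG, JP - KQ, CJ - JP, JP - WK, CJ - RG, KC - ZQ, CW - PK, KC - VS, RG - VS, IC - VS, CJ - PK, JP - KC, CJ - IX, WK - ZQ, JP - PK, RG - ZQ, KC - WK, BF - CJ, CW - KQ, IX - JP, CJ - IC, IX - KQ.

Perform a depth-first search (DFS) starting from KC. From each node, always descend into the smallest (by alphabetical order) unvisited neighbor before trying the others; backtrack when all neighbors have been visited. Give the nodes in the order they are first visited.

KC -> JP -> CJ -> BF -> IC -> CW -> KQ -> IX -> PK -> VS -> RG -> ZQ -> WK

Visit KC
KC → JP
JP → CJ
CJ → BF
BF → IC
IC → CW
CW → KQ
KQ → IX
CW → PK
IC → VS
VS → RG
RG → ZQ
ZQ → WK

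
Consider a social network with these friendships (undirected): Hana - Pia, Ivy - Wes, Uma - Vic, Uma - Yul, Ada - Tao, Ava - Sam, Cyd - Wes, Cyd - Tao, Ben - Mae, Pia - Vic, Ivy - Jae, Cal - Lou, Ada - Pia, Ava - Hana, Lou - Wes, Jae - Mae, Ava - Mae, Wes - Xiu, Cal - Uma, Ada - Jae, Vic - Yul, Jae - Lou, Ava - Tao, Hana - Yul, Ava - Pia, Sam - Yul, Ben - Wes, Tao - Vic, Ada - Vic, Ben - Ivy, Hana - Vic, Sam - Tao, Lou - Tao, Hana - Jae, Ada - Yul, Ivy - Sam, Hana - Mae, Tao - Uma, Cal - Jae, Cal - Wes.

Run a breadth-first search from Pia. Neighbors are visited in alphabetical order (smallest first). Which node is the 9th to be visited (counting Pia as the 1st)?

Visit Pia; enqueue Ada, Ava, Hana, Vic → queue [Ada, Ava, Hana, Vic]
Visit Ada; enqueue Jae, Tao, Yul → queue [Ava, Hana, Vic, Jae, Tao, Yul]
Visit Ava; enqueue Mae, Sam → queue [Hana, Vic, Jae, Tao, Yul, Mae, Sam]
Visit Hana → queue [Vic, Jae, Tao, Yul, Mae, Sam]
Visit Vic; enqueue Uma → queue [Jae, Tao, Yul, Mae, Sam, Uma]
Visit Jae; enqueue Cal, Ivy, Lou → queue [Tao, Yul, Mae, Sam, Uma, Cal, Ivy, Lou]
Visit Tao; enqueue Cyd → queue [Yul, Mae, Sam, Uma, Cal, Ivy, Lou, Cyd]
Visit Yul → queue [Mae, Sam, Uma, Cal, Ivy, Lou, Cyd]
Visit Mae; enqueue Ben → queue [Sam, Uma, Cal, Ivy, Lou, Cyd, Ben]
Visit Sam → queue [Uma, Cal, Ivy, Lou, Cyd, Ben]
Visit Uma → queue [Cal, Ivy, Lou, Cyd, Ben]
Visit Cal; enqueue Wes → queue [Ivy, Lou, Cyd, Ben, Wes]
Visit Ivy → queue [Lou, Cyd, Ben, Wes]
Visit Lou → queue [Cyd, Ben, Wes]
Visit Cyd → queue [Ben, Wes]
Visit Ben → queue [Wes]
Visit Wes; enqueue Xiu → queue [Xiu]
Visit Xiu → queue []

Visit order: Pia, Ada, Ava, Hana, Vic, Jae, Tao, Yul, Mae, Sam, Uma, Cal, Ivy, Lou, Cyd, Ben, Wes, Xiu

Mae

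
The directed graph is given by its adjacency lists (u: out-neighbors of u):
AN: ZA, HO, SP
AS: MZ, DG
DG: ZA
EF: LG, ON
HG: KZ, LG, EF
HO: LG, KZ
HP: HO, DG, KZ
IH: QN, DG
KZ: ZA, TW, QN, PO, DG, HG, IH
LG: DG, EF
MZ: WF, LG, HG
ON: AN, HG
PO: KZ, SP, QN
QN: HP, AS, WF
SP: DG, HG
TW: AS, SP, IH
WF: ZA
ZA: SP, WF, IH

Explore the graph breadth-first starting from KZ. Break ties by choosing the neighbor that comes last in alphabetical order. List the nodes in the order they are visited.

KZ ZA TW QN PO IH HG DG WF SP AS HP LG EF MZ HO ON AN

Visit KZ; enqueue ZA, TW, QN, PO, IH, HG, DG → queue [ZA, TW, QN, PO, IH, HG, DG]
Visit ZA; enqueue WF, SP → queue [TW, QN, PO, IH, HG, DG, WF, SP]
Visit TW; enqueue AS → queue [QN, PO, IH, HG, DG, WF, SP, AS]
Visit QN; enqueue HP → queue [PO, IH, HG, DG, WF, SP, AS, HP]
Visit PO → queue [IH, HG, DG, WF, SP, AS, HP]
Visit IH → queue [HG, DG, WF, SP, AS, HP]
Visit HG; enqueue LG, EF → queue [DG, WF, SP, AS, HP, LG, EF]
Visit DG → queue [WF, SP, AS, HP, LG, EF]
Visit WF → queue [SP, AS, HP, LG, EF]
Visit SP → queue [AS, HP, LG, EF]
Visit AS; enqueue MZ → queue [HP, LG, EF, MZ]
Visit HP; enqueue HO → queue [LG, EF, MZ, HO]
Visit LG → queue [EF, MZ, HO]
Visit EF; enqueue ON → queue [MZ, HO, ON]
Visit MZ → queue [HO, ON]
Visit HO → queue [ON]
Visit ON; enqueue AN → queue [AN]
Visit AN → queue []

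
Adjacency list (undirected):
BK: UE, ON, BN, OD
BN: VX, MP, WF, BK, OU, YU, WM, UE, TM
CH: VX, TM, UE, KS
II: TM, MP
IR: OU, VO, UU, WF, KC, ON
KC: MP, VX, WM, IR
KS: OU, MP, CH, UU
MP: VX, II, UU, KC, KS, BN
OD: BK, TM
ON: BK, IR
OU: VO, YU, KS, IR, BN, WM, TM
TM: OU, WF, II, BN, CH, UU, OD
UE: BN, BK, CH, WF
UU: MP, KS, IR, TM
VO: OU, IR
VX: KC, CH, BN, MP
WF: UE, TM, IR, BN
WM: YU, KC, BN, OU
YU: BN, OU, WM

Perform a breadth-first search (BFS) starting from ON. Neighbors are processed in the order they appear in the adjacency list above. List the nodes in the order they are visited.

Visit ON; enqueue BK, IR → queue [BK, IR]
Visit BK; enqueue UE, BN, OD → queue [IR, UE, BN, OD]
Visit IR; enqueue OU, VO, UU, WF, KC → queue [UE, BN, OD, OU, VO, UU, WF, KC]
Visit UE; enqueue CH → queue [BN, OD, OU, VO, UU, WF, KC, CH]
Visit BN; enqueue VX, MP, YU, WM, TM → queue [OD, OU, VO, UU, WF, KC, CH, VX, MP, YU, WM, TM]
Visit OD → queue [OU, VO, UU, WF, KC, CH, VX, MP, YU, WM, TM]
Visit OU; enqueue KS → queue [VO, UU, WF, KC, CH, VX, MP, YU, WM, TM, KS]
Visit VO → queue [UU, WF, KC, CH, VX, MP, YU, WM, TM, KS]
Visit UU → queue [WF, KC, CH, VX, MP, YU, WM, TM, KS]
Visit WF → queue [KC, CH, VX, MP, YU, WM, TM, KS]
Visit KC → queue [CH, VX, MP, YU, WM, TM, KS]
Visit CH → queue [VX, MP, YU, WM, TM, KS]
Visit VX → queue [MP, YU, WM, TM, KS]
Visit MP; enqueue II → queue [YU, WM, TM, KS, II]
Visit YU → queue [WM, TM, KS, II]
Visit WM → queue [TM, KS, II]
Visit TM → queue [KS, II]
Visit KS → queue [II]
Visit II → queue []

ON → BK → IR → UE → BN → OD → OU → VO → UU → WF → KC → CH → VX → MP → YU → WM → TM → KS → II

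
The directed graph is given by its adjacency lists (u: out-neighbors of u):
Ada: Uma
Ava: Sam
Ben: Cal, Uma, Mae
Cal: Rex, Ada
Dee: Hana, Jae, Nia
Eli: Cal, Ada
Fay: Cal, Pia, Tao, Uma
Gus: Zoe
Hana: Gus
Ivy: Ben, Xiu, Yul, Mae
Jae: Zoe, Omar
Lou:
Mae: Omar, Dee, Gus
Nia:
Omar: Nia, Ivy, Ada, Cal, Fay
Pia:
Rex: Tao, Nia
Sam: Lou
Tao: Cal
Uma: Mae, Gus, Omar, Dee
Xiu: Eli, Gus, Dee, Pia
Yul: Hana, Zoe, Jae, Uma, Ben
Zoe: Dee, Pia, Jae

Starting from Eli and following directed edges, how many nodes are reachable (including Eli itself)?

20

BFS from Eli visits: Eli, Cal, Ada, Rex, Uma, Tao, Nia, Mae, Gus, Omar, Dee, Zoe, Ivy, Fay, Hana, Jae, Pia, Ben, Xiu, Yul
Reachable nodes: 20 of 23 total.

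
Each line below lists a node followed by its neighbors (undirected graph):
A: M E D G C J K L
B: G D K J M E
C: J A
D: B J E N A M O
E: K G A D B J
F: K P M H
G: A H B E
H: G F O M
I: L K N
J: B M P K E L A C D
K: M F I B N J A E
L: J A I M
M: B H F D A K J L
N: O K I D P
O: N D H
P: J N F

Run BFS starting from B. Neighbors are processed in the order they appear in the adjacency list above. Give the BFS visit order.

B -> G -> D -> K -> J -> M -> E -> A -> H -> N -> O -> F -> I -> P -> L -> C

Visit B; enqueue G, D, K, J, M, E → queue [G, D, K, J, M, E]
Visit G; enqueue A, H → queue [D, K, J, M, E, A, H]
Visit D; enqueue N, O → queue [K, J, M, E, A, H, N, O]
Visit K; enqueue F, I → queue [J, M, E, A, H, N, O, F, I]
Visit J; enqueue P, L, C → queue [M, E, A, H, N, O, F, I, P, L, C]
Visit M → queue [E, A, H, N, O, F, I, P, L, C]
Visit E → queue [A, H, N, O, F, I, P, L, C]
Visit A → queue [H, N, O, F, I, P, L, C]
Visit H → queue [N, O, F, I, P, L, C]
Visit N → queue [O, F, I, P, L, C]
Visit O → queue [F, I, P, L, C]
Visit F → queue [I, P, L, C]
Visit I → queue [P, L, C]
Visit P → queue [L, C]
Visit L → queue [C]
Visit C → queue []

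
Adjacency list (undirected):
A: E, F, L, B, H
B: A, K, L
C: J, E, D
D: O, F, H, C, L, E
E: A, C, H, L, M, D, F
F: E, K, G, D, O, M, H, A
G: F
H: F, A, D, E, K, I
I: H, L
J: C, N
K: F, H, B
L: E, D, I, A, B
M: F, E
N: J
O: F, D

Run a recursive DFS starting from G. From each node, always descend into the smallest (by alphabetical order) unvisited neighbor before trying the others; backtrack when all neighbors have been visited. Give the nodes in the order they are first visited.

Visit G
G → F
F → A
A → B
B → K
K → H
H → D
D → C
C → E
E → L
L → I
E → M
C → J
J → N
D → O

G -> F -> A -> B -> K -> H -> D -> C -> E -> L -> I -> M -> J -> N -> O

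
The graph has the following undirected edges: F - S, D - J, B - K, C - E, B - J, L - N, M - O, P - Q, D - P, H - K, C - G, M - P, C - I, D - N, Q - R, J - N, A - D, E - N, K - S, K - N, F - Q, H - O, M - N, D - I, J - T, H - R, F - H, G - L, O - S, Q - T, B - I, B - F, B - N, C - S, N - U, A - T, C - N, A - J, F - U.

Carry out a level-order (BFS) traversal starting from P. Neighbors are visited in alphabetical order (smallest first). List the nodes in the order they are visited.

Visit P; enqueue D, M, Q → queue [D, M, Q]
Visit D; enqueue A, I, J, N → queue [M, Q, A, I, J, N]
Visit M; enqueue O → queue [Q, A, I, J, N, O]
Visit Q; enqueue F, R, T → queue [A, I, J, N, O, F, R, T]
Visit A → queue [I, J, N, O, F, R, T]
Visit I; enqueue B, C → queue [J, N, O, F, R, T, B, C]
Visit J → queue [N, O, F, R, T, B, C]
Visit N; enqueue E, K, L, U → queue [O, F, R, T, B, C, E, K, L, U]
Visit O; enqueue H, S → queue [F, R, T, B, C, E, K, L, U, H, S]
Visit F → queue [R, T, B, C, E, K, L, U, H, S]
Visit R → queue [T, B, C, E, K, L, U, H, S]
Visit T → queue [B, C, E, K, L, U, H, S]
Visit B → queue [C, E, K, L, U, H, S]
Visit C; enqueue G → queue [E, K, L, U, H, S, G]
Visit E → queue [K, L, U, H, S, G]
Visit K → queue [L, U, H, S, G]
Visit L → queue [U, H, S, G]
Visit U → queue [H, S, G]
Visit H → queue [S, G]
Visit S → queue [G]
Visit G → queue []

P → D → M → Q → A → I → J → N → O → F → R → T → B → C → E → K → L → U → H → S → G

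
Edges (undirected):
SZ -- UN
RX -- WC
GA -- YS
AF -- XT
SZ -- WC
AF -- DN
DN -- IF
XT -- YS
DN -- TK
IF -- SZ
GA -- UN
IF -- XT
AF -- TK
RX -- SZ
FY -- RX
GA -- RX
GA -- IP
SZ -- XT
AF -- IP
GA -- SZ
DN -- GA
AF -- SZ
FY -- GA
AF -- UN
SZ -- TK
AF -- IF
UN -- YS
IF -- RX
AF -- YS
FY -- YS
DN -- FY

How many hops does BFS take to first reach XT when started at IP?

Level 0: IP
Level 1: AF, GA
Level 2: DN, FY, IF, RX, SZ, TK, UN, XT, YS
Level 3: WC
XT first appears at level 2.

2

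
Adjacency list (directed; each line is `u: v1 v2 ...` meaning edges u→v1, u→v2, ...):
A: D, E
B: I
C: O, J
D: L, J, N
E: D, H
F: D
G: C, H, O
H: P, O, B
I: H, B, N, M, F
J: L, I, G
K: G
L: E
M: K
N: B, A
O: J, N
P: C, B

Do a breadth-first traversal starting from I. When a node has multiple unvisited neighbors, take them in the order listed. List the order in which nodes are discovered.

Visit I; enqueue H, B, N, M, F → queue [H, B, N, M, F]
Visit H; enqueue P, O → queue [B, N, M, F, P, O]
Visit B → queue [N, M, F, P, O]
Visit N; enqueue A → queue [M, F, P, O, A]
Visit M; enqueue K → queue [F, P, O, A, K]
Visit F; enqueue D → queue [P, O, A, K, D]
Visit P; enqueue C → queue [O, A, K, D, C]
Visit O; enqueue J → queue [A, K, D, C, J]
Visit A; enqueue E → queue [K, D, C, J, E]
Visit K; enqueue G → queue [D, C, J, E, G]
Visit D; enqueue L → queue [C, J, E, G, L]
Visit C → queue [J, E, G, L]
Visit J → queue [E, G, L]
Visit E → queue [G, L]
Visit G → queue [L]
Visit L → queue []

I -> H -> B -> N -> M -> F -> P -> O -> A -> K -> D -> C -> J -> E -> G -> L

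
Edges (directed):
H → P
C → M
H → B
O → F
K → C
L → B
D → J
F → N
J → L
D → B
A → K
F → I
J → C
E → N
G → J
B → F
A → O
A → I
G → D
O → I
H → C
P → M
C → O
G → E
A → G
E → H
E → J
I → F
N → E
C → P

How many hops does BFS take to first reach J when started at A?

2

Level 0: A
Level 1: G, I, K, O
Level 2: C, D, E, F, J
Level 3: B, H, L, M, N, P
J first appears at level 2.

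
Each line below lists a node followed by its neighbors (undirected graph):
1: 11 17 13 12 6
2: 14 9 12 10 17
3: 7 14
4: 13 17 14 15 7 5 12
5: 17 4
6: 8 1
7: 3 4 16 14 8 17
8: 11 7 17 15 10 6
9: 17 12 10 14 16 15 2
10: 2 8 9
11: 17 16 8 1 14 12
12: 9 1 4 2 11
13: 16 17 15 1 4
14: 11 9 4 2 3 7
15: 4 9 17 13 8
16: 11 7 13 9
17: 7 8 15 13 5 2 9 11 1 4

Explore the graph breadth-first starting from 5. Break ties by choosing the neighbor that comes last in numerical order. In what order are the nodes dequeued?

Visit 5; enqueue 17, 4 → queue [17, 4]
Visit 17; enqueue 15, 13, 11, 9, 8, 7, 2, 1 → queue [4, 15, 13, 11, 9, 8, 7, 2, 1]
Visit 4; enqueue 14, 12 → queue [15, 13, 11, 9, 8, 7, 2, 1, 14, 12]
Visit 15 → queue [13, 11, 9, 8, 7, 2, 1, 14, 12]
Visit 13; enqueue 16 → queue [11, 9, 8, 7, 2, 1, 14, 12, 16]
Visit 11 → queue [9, 8, 7, 2, 1, 14, 12, 16]
Visit 9; enqueue 10 → queue [8, 7, 2, 1, 14, 12, 16, 10]
Visit 8; enqueue 6 → queue [7, 2, 1, 14, 12, 16, 10, 6]
Visit 7; enqueue 3 → queue [2, 1, 14, 12, 16, 10, 6, 3]
Visit 2 → queue [1, 14, 12, 16, 10, 6, 3]
Visit 1 → queue [14, 12, 16, 10, 6, 3]
Visit 14 → queue [12, 16, 10, 6, 3]
Visit 12 → queue [16, 10, 6, 3]
Visit 16 → queue [10, 6, 3]
Visit 10 → queue [6, 3]
Visit 6 → queue [3]
Visit 3 → queue []

5 -> 17 -> 4 -> 15 -> 13 -> 11 -> 9 -> 8 -> 7 -> 2 -> 1 -> 14 -> 12 -> 16 -> 10 -> 6 -> 3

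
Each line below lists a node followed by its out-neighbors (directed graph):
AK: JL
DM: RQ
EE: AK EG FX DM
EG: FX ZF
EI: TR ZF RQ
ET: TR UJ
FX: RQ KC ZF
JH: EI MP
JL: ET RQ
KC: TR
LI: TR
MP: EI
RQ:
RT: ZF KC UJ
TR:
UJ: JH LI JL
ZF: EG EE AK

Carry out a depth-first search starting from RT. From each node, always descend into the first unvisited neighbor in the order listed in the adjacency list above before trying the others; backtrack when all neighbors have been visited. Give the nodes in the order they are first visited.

Visit RT
RT → ZF
ZF → EG
EG → FX
FX → RQ
FX → KC
KC → TR
ZF → EE
EE → AK
AK → JL
JL → ET
ET → UJ
UJ → JH
JH → EI
JH → MP
UJ → LI
EE → DM

RT → ZF → EG → FX → RQ → KC → TR → EE → AK → JL → ET → UJ → JH → EI → MP → LI → DM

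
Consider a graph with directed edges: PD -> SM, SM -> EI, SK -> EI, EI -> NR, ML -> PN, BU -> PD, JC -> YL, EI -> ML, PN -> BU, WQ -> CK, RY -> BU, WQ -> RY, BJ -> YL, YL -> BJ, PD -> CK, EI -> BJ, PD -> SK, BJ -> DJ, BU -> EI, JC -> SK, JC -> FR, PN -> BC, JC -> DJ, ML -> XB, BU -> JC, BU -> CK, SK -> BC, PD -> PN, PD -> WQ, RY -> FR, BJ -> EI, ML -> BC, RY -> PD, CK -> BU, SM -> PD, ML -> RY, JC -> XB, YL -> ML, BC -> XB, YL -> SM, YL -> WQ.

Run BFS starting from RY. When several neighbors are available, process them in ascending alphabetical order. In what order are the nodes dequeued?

Visit RY; enqueue BU, FR, PD → queue [BU, FR, PD]
Visit BU; enqueue CK, EI, JC → queue [FR, PD, CK, EI, JC]
Visit FR → queue [PD, CK, EI, JC]
Visit PD; enqueue PN, SK, SM, WQ → queue [CK, EI, JC, PN, SK, SM, WQ]
Visit CK → queue [EI, JC, PN, SK, SM, WQ]
Visit EI; enqueue BJ, ML, NR → queue [JC, PN, SK, SM, WQ, BJ, ML, NR]
Visit JC; enqueue DJ, XB, YL → queue [PN, SK, SM, WQ, BJ, ML, NR, DJ, XB, YL]
Visit PN; enqueue BC → queue [SK, SM, WQ, BJ, ML, NR, DJ, XB, YL, BC]
Visit SK → queue [SM, WQ, BJ, ML, NR, DJ, XB, YL, BC]
Visit SM → queue [WQ, BJ, ML, NR, DJ, XB, YL, BC]
Visit WQ → queue [BJ, ML, NR, DJ, XB, YL, BC]
Visit BJ → queue [ML, NR, DJ, XB, YL, BC]
Visit ML → queue [NR, DJ, XB, YL, BC]
Visit NR → queue [DJ, XB, YL, BC]
Visit DJ → queue [XB, YL, BC]
Visit XB → queue [YL, BC]
Visit YL → queue [BC]
Visit BC → queue []

RY, BU, FR, PD, CK, EI, JC, PN, SK, SM, WQ, BJ, ML, NR, DJ, XB, YL, BC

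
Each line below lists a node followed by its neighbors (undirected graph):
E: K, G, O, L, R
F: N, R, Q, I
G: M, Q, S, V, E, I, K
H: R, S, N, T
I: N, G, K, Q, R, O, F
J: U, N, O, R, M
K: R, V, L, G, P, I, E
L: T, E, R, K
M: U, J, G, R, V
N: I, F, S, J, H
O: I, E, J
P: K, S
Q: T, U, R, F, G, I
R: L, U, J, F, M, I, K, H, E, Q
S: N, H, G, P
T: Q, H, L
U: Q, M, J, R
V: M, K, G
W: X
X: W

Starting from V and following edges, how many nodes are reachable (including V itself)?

18

BFS from V visits: V, M, K, G, U, R, J, P, L, I, E, S, Q, H, F, O, N, T
Reachable nodes: 18 of 20 total.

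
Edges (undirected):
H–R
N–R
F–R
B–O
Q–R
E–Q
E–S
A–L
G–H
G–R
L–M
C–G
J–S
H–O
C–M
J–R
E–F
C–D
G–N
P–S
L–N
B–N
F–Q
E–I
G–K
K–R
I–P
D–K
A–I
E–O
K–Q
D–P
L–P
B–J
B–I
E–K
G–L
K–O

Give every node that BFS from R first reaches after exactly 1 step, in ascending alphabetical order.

F, G, H, J, K, N, Q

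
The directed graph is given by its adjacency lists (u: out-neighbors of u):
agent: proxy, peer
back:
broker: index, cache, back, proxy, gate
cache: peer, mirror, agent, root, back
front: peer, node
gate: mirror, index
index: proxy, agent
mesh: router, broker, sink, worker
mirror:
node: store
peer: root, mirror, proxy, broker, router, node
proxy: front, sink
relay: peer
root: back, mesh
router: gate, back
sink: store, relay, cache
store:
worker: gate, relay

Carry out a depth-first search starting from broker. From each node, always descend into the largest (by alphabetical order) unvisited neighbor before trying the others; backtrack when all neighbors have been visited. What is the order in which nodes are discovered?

broker, proxy, sink, store, relay, peer, router, gate, mirror, index, agent, back, root, mesh, worker, node, cache, front

Visit broker
broker → proxy
proxy → sink
sink → store
sink → relay
relay → peer
peer → router
router → gate
gate → mirror
gate → index
index → agent
router → back
peer → root
root → mesh
mesh → worker
peer → node
sink → cache
proxy → front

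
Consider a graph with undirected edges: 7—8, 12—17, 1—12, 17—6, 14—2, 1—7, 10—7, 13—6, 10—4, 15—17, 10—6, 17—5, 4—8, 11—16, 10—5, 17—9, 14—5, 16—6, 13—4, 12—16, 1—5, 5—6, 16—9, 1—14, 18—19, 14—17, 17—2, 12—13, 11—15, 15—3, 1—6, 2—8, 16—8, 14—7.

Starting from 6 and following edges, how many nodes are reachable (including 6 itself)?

17

BFS from 6 visits: 6, 17, 16, 13, 10, 5, 1, 15, 14, 12, 9, 2, 11, 8, 4, 7, 3
Reachable nodes: 17 of 19 total.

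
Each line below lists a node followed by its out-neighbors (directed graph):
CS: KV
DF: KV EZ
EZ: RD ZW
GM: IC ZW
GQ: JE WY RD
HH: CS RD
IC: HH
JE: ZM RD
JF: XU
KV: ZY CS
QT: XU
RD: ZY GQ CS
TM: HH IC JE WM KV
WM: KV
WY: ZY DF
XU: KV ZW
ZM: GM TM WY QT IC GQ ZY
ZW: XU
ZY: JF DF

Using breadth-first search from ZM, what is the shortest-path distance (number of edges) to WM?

2

Level 0: ZM
Level 1: GM, GQ, IC, QT, TM, WY, ZY
Level 2: DF, HH, JE, JF, KV, RD, WM, XU, ZW
Level 3: CS, EZ
WM first appears at level 2.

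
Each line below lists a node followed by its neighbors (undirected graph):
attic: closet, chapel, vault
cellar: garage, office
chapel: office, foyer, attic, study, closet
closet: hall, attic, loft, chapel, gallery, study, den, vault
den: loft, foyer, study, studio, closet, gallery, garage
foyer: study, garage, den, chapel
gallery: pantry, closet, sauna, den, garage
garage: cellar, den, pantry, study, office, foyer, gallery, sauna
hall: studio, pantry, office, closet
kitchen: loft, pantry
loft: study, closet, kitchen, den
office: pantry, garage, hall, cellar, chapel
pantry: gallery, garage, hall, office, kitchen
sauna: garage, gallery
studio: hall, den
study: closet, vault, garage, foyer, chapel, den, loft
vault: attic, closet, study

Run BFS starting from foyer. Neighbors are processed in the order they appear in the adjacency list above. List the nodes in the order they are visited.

foyer study garage den chapel closet vault loft cellar pantry office gallery sauna studio attic hall kitchen

Visit foyer; enqueue study, garage, den, chapel → queue [study, garage, den, chapel]
Visit study; enqueue closet, vault, loft → queue [garage, den, chapel, closet, vault, loft]
Visit garage; enqueue cellar, pantry, office, gallery, sauna → queue [den, chapel, closet, vault, loft, cellar, pantry, office, gallery, sauna]
Visit den; enqueue studio → queue [chapel, closet, vault, loft, cellar, pantry, office, gallery, sauna, studio]
Visit chapel; enqueue attic → queue [closet, vault, loft, cellar, pantry, office, gallery, sauna, studio, attic]
Visit closet; enqueue hall → queue [vault, loft, cellar, pantry, office, gallery, sauna, studio, attic, hall]
Visit vault → queue [loft, cellar, pantry, office, gallery, sauna, studio, attic, hall]
Visit loft; enqueue kitchen → queue [cellar, pantry, office, gallery, sauna, studio, attic, hall, kitchen]
Visit cellar → queue [pantry, office, gallery, sauna, studio, attic, hall, kitchen]
Visit pantry → queue [office, gallery, sauna, studio, attic, hall, kitchen]
Visit office → queue [gallery, sauna, studio, attic, hall, kitchen]
Visit gallery → queue [sauna, studio, attic, hall, kitchen]
Visit sauna → queue [studio, attic, hall, kitchen]
Visit studio → queue [attic, hall, kitchen]
Visit attic → queue [hall, kitchen]
Visit hall → queue [kitchen]
Visit kitchen → queue []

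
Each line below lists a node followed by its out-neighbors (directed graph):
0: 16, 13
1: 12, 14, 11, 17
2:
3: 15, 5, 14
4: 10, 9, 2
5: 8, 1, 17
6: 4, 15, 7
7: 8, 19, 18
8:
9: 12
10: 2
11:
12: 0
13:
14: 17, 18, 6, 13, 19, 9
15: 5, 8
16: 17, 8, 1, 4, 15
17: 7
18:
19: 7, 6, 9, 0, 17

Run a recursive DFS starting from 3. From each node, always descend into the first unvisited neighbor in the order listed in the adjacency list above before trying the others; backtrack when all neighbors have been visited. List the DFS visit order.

3, 15, 5, 8, 1, 12, 0, 16, 17, 7, 19, 6, 4, 10, 2, 9, 18, 13, 14, 11

Visit 3
3 → 15
15 → 5
5 → 8
5 → 1
1 → 12
12 → 0
0 → 16
16 → 17
17 → 7
7 → 19
19 → 6
6 → 4
4 → 10
10 → 2
4 → 9
7 → 18
0 → 13
1 → 14
1 → 11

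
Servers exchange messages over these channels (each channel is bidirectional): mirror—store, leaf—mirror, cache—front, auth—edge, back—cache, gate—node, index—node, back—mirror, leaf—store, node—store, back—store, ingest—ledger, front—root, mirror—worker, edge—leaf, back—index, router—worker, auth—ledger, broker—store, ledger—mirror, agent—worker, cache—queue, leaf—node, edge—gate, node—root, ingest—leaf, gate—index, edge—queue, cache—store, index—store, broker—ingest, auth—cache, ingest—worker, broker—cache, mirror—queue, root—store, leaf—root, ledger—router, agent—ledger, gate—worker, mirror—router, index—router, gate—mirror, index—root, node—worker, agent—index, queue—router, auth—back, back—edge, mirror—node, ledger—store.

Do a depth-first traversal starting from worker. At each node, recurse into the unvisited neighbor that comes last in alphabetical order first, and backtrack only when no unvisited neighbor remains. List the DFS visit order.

worker -> router -> queue -> mirror -> store -> root -> node -> leaf -> ingest -> ledger -> auth -> edge -> gate -> index -> back -> cache -> front -> broker -> agent

Visit worker
worker → router
router → queue
queue → mirror
mirror → store
store → root
root → node
node → leaf
leaf → ingest
ingest → ledger
ledger → auth
auth → edge
edge → gate
gate → index
index → back
back → cache
cache → front
cache → broker
index → agent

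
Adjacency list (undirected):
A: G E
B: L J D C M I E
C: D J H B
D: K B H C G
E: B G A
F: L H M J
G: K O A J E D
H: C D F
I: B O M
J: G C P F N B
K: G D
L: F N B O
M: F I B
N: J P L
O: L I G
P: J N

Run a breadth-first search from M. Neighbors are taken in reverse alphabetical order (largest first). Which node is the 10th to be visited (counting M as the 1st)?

Visit M; enqueue I, F, B → queue [I, F, B]
Visit I; enqueue O → queue [F, B, O]
Visit F; enqueue L, J, H → queue [B, O, L, J, H]
Visit B; enqueue E, D, C → queue [O, L, J, H, E, D, C]
Visit O; enqueue G → queue [L, J, H, E, D, C, G]
Visit L; enqueue N → queue [J, H, E, D, C, G, N]
Visit J; enqueue P → queue [H, E, D, C, G, N, P]
Visit H → queue [E, D, C, G, N, P]
Visit E; enqueue A → queue [D, C, G, N, P, A]
Visit D; enqueue K → queue [C, G, N, P, A, K]
Visit C → queue [G, N, P, A, K]
Visit G → queue [N, P, A, K]
Visit N → queue [P, A, K]
Visit P → queue [A, K]
Visit A → queue [K]
Visit K → queue []

Visit order: M, I, F, B, O, L, J, H, E, D, C, G, N, P, A, K

D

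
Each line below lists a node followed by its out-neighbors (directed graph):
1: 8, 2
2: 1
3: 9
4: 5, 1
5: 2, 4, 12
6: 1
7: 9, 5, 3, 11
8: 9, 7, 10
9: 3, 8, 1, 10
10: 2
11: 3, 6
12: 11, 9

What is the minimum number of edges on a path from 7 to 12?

Level 0: 7
Level 1: 3, 5, 9, 11
Level 2: 1, 2, 4, 6, 8, 10, 12
12 first appears at level 2.

2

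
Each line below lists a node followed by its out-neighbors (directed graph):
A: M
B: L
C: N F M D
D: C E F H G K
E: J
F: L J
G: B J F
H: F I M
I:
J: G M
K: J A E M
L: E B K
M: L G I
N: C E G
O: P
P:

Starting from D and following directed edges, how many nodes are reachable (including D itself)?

14

BFS from D visits: D, C, E, F, G, H, K, M, N, J, L, B, I, A
Reachable nodes: 14 of 16 total.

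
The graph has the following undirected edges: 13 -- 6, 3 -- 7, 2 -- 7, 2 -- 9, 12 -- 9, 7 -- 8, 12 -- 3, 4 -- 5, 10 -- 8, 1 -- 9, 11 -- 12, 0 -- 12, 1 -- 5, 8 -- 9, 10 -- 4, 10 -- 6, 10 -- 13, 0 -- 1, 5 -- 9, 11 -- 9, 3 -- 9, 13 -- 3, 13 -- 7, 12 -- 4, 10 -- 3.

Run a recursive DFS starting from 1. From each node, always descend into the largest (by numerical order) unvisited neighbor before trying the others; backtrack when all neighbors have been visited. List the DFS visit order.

1 → 9 → 12 → 11 → 4 → 10 → 13 → 7 → 8 → 3 → 2 → 6 → 5 → 0

Visit 1
1 → 9
9 → 12
12 → 11
12 → 4
4 → 10
10 → 13
13 → 7
7 → 8
7 → 3
7 → 2
13 → 6
4 → 5
12 → 0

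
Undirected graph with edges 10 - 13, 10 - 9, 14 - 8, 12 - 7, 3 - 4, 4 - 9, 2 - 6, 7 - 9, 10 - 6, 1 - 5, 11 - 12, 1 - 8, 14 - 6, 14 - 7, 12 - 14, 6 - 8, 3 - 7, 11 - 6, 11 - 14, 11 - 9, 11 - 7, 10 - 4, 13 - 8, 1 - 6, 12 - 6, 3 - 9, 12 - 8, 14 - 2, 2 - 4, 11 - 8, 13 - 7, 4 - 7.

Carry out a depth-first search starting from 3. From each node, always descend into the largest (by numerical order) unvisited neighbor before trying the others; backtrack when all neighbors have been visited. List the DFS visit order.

Visit 3
3 → 9
9 → 11
11 → 14
14 → 12
12 → 8
8 → 13
13 → 10
10 → 6
6 → 2
2 → 4
4 → 7
6 → 1
1 → 5

3 9 11 14 12 8 13 10 6 2 4 7 1 5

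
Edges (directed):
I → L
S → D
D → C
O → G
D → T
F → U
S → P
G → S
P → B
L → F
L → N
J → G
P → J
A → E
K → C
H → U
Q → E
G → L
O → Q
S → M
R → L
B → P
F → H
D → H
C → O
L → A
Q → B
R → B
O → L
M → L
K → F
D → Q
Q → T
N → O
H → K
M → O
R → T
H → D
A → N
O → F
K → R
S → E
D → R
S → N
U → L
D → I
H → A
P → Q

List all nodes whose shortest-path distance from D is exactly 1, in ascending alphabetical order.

C, H, I, Q, R, T

Level 0: D
Level 1: C, H, I, Q, R, T
Level 2: A, B, E, K, L, O, U
Level 3: F, G, N, P
Level 4: J, S
Level 5: M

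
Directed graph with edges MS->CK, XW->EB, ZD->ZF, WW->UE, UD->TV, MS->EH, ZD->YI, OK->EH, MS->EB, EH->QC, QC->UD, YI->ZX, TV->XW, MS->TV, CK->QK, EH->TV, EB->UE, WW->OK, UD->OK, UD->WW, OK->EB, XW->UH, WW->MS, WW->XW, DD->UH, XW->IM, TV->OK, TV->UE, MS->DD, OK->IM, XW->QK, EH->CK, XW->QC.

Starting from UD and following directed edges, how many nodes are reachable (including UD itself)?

BFS from UD visits: UD, OK, TV, WW, EB, EH, IM, UE, XW, MS, CK, QC, QK, UH, DD
Reachable nodes: 15 of 19 total.

15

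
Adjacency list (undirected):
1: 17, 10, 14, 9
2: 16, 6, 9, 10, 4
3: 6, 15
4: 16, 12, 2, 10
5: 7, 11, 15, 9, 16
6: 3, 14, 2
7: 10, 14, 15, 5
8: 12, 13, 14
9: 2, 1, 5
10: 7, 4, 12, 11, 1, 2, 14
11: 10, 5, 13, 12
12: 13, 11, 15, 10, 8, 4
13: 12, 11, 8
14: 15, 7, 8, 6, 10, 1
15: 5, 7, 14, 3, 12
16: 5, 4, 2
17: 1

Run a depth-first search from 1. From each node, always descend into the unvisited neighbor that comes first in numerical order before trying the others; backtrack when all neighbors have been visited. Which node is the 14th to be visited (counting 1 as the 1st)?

3

Visit 1
1 → 9
9 → 2
2 → 4
4 → 10
10 → 7
7 → 5
5 → 11
11 → 12
12 → 8
8 → 13
8 → 14
14 → 6
6 → 3
3 → 15
5 → 16
1 → 17

Visit order: 1, 9, 2, 4, 10, 7, 5, 11, 12, 8, 13, 14, 6, 3, 15, 16, 17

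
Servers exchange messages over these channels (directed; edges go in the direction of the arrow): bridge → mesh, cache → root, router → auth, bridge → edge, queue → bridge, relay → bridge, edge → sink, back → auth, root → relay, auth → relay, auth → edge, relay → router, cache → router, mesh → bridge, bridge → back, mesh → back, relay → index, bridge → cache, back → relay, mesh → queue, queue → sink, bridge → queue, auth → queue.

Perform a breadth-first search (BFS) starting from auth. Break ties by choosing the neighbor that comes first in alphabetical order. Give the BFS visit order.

Visit auth; enqueue edge, queue, relay → queue [edge, queue, relay]
Visit edge; enqueue sink → queue [queue, relay, sink]
Visit queue; enqueue bridge → queue [relay, sink, bridge]
Visit relay; enqueue index, router → queue [sink, bridge, index, router]
Visit sink → queue [bridge, index, router]
Visit bridge; enqueue back, cache, mesh → queue [index, router, back, cache, mesh]
Visit index → queue [router, back, cache, mesh]
Visit router → queue [back, cache, mesh]
Visit back → queue [cache, mesh]
Visit cache; enqueue root → queue [mesh, root]
Visit mesh → queue [root]
Visit root → queue []

auth, edge, queue, relay, sink, bridge, index, router, back, cache, mesh, root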